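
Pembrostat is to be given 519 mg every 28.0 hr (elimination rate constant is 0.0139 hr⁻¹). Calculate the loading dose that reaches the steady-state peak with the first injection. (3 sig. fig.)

1610 mg

Accumulation ratio R = 1 / (1 − e^(−kτ)) = 1 / (1 − e^(−0.01390×28.0)) = 1 / (1 − 0.6776) = 3.102
Loading dose = maintenance dose × R = 519 × 3.102 ≈ 1610 mg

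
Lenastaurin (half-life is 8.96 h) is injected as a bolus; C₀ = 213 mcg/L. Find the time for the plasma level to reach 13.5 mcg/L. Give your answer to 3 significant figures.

35.7 hours

k = ln 2 / 8.96 = 0.07736 h⁻¹
C(t) = C₀ e^(−kt)  ⇒  t = ln(C₀/C) / k
t = ln(213/13.5) / 0.07736 = 2.759 / 0.07736 ≈ 35.7 hours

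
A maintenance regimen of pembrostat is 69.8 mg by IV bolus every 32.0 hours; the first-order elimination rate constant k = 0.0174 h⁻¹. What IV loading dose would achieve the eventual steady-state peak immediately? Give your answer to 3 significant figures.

163 mg

Accumulation ratio R = 1 / (1 − e^(−kτ)) = 1 / (1 − e^(−0.01740×32.0)) = 1 / (1 − 0.5730) = 2.342
Loading dose = maintenance dose × R = 69.8 × 2.342 ≈ 163 mg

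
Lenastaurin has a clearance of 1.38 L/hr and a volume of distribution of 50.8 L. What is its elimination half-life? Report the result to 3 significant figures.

25.5 hours

k = CL / V = 1.38 / 50.8 = 0.02717 hr⁻¹
t½ = ln 2 / k = ln 2 / 0.02717 ≈ 25.5 hours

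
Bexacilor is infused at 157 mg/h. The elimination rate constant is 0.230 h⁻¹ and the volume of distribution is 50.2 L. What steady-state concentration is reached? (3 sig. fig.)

CL = k · V = 0.230 × 50.2 = 11.55 L/h
Css = rate / CL = 157 / 11.55 ≈ 13.6 mg/L

13.6 mg/L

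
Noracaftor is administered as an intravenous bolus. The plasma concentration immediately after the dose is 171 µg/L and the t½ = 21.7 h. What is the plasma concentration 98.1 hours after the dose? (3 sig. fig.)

k = ln 2 / 21.7 = 0.03194 h⁻¹
C(t) = C₀ e^(−kt) = 171 × e^(−0.03194 × 98.1) = 171 × e^(−3.134) = 171 × 0.04356 ≈ 7.45 µg/L

7.45 µg/L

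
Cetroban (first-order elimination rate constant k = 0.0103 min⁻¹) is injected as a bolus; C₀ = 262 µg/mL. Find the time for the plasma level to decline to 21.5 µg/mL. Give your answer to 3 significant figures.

C(t) = C₀ e^(−kt)  ⇒  t = ln(C₀/C) / k
t = ln(262/21.5) / 0.01030 = 2.500 / 0.01030 ≈ 243 minutes

243 minutes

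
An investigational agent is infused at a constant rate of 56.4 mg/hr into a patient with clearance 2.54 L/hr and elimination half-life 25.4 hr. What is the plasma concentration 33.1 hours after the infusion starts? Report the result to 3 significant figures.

Css = rate / CL = 56.4 / 2.54 = 22.20 mg/L
k = ln 2 / 25.4 = 0.02729 hr⁻¹
C(t) = Css (1 − e^(−kt)) = 22.20 × (1 − e^(−0.9033)) = 22.20 × 0.5948 ≈ 13.2 mg/L

13.2 mg/L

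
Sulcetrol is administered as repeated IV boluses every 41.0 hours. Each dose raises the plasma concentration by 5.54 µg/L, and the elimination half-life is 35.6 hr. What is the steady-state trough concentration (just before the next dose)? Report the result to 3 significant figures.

4.53 µg/L

k = ln 2 / 35.6 = 0.01947 hr⁻¹
Fraction remaining after one interval: e^(−kτ) = e^(−0.01947 × 41.0) = 0.4501
R = 1 / (1 − 0.4501) = 1.819
Css,max = 5.54 × 1.819 = 10.07 µg/L
Css,min = Css,max × e^(−kτ) = 10.07 × 0.4501 ≈ 4.53 µg/L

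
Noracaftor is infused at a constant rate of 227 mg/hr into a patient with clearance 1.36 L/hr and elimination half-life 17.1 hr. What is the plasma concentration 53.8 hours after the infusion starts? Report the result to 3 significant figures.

148 µg/mL

Css = rate / CL = 227 / 1.36 = 166.9 µg/mL
k = ln 2 / 17.1 = 0.04053 hr⁻¹
C(t) = Css (1 − e^(−kt)) = 166.9 × (1 − e^(−2.181)) = 166.9 × 0.8870 ≈ 148 µg/mL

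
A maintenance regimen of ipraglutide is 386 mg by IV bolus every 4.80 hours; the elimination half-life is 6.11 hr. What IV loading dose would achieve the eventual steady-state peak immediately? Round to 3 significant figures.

919 mg

k = ln 2 / 6.11 = 0.1134 hr⁻¹
Accumulation ratio R = 1 / (1 − e^(−kτ)) = 1 / (1 − e^(−0.1134×4.80)) = 1 / (1 − 0.5801) = 2.382
Loading dose = maintenance dose × R = 386 × 2.382 ≈ 919 mg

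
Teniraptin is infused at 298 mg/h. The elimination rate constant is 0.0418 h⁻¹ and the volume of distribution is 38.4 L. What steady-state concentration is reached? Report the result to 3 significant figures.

186 µg/mL

CL = k · V = 0.0418 × 38.4 = 1.605 L/h
Css = rate / CL = 298 / 1.605 ≈ 186 µg/mL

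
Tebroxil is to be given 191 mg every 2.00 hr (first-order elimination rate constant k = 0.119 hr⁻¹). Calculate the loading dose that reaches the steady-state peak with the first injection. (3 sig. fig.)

902 mg

Accumulation ratio R = 1 / (1 − e^(−kτ)) = 1 / (1 − e^(−0.1190×2.00)) = 1 / (1 − 0.7882) = 4.721
Loading dose = maintenance dose × R = 191 × 4.721 ≈ 902 mg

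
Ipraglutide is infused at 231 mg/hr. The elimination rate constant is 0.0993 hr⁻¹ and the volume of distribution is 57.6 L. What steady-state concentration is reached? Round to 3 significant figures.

40.4 µg/mL

CL = k · V = 0.0993 × 57.6 = 5.720 L/hr
Css = rate / CL = 231 / 5.720 ≈ 40.4 µg/mL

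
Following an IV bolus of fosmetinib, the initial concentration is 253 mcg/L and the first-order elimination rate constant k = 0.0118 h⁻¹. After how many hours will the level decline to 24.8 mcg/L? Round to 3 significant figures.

C(t) = C₀ e^(−kt)  ⇒  t = ln(C₀/C) / k
t = ln(253/24.8) / 0.01180 = 2.323 / 0.01180 ≈ 197 hours

197 hours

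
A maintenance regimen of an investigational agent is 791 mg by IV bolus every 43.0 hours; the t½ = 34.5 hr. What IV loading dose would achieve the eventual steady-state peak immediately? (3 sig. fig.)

k = ln 2 / 34.5 = 0.02009 hr⁻¹
Accumulation ratio R = 1 / (1 − e^(−kτ)) = 1 / (1 − e^(−0.02009×43.0)) = 1 / (1 − 0.4215) = 1.729
Loading dose = maintenance dose × R = 791 × 1.729 ≈ 1370 mg

1370 mg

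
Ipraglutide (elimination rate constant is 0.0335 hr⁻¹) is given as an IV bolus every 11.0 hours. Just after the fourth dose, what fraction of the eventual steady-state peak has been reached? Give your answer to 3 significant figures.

0.771

f_n = 1 − e^(−nkτ) = 1 − e^(−4 × 0.03350 × 11.0) = 1 − e^(−1.474) = 1 − 0.2290 ≈ 0.771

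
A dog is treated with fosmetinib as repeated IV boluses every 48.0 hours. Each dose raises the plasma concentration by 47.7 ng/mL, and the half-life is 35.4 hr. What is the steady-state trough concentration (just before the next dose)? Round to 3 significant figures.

k = ln 2 / 35.4 = 0.01958 hr⁻¹
Fraction remaining after one interval: e^(−kτ) = e^(−0.01958 × 48.0) = 0.3907
R = 1 / (1 − 0.3907) = 1.641
Css,max = 47.7 × 1.641 = 78.28 ng/mL
Css,min = Css,max × e^(−kτ) = 78.28 × 0.3907 ≈ 30.6 ng/mL

30.6 ng/mL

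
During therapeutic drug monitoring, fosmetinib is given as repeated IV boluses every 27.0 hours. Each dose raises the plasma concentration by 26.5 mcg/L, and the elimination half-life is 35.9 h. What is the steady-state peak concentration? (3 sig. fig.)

65.2 mcg/L

k = ln 2 / 35.9 = 0.01931 h⁻¹
Fraction remaining after one interval: e^(−kτ) = e^(−0.01931 × 27.0) = 0.5937
R = 1 / (1 − 0.5937) = 2.461
Css,max = 26.5 × 2.461 ≈ 65.2 mcg/L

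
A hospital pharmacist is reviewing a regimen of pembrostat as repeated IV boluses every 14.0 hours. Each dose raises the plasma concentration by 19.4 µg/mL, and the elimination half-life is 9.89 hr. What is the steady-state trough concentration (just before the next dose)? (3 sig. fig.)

11.6 µg/mL

k = ln 2 / 9.89 = 0.07009 hr⁻¹
Fraction remaining after one interval: e^(−kτ) = e^(−0.07009 × 14.0) = 0.3749
R = 1 / (1 − 0.3749) = 1.600
Css,max = 19.4 × 1.600 = 31.03 µg/mL
Css,min = Css,max × e^(−kτ) = 31.03 × 0.3749 ≈ 11.6 µg/mL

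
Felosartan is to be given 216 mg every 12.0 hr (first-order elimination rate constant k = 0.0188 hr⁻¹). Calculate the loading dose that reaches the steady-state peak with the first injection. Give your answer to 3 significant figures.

1070 mg

Accumulation ratio R = 1 / (1 − e^(−kτ)) = 1 / (1 − e^(−0.01880×12.0)) = 1 / (1 − 0.7980) = 4.951
Loading dose = maintenance dose × R = 216 × 4.951 ≈ 1070 mg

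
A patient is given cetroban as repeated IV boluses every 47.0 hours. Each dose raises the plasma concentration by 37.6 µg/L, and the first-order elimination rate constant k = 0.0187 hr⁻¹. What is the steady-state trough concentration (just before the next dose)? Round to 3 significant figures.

26.7 µg/L

Fraction remaining after one interval: e^(−kτ) = e^(−0.01870 × 47.0) = 0.4152
R = 1 / (1 − 0.4152) = 1.710
Css,max = 37.6 × 1.710 = 64.30 µg/L
Css,min = Css,max × e^(−kτ) = 64.30 × 0.4152 ≈ 26.7 µg/L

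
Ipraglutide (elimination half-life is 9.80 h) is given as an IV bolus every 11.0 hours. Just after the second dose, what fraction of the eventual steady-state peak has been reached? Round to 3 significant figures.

0.789

k = ln 2 / 9.80 = 0.07073 h⁻¹
f_n = 1 − e^(−nkτ) = 1 − e^(−2 × 0.07073 × 11.0) = 1 − e^(−1.556) = 1 − 0.2110 ≈ 0.789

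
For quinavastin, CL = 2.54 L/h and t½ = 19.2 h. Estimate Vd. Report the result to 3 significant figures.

k = ln 2 / t½ = ln 2 / 19.2 = 0.03610 h⁻¹
V = CL / k = 2.54 / 0.03610 ≈ 70.4 L

70.4 L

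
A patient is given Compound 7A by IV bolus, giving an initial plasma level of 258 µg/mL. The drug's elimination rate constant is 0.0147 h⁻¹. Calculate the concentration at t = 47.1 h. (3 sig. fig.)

C(t) = C₀ e^(−kt) = 258 × e^(−0.01470 × 47.1) = 258 × e^(−0.6924) = 258 × 0.5004 ≈ 129 µg/mL

129 µg/mL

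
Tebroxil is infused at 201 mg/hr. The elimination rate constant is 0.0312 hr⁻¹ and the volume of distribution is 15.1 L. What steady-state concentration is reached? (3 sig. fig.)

427 mg/L

CL = k · V = 0.0312 × 15.1 = 0.4711 L/hr
Css = rate / CL = 201 / 0.4711 ≈ 427 mg/L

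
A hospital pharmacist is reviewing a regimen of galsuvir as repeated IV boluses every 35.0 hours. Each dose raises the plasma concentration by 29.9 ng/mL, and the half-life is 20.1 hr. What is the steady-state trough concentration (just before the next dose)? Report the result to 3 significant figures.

k = ln 2 / 20.1 = 0.03448 hr⁻¹
Fraction remaining after one interval: e^(−kτ) = e^(−0.03448 × 35.0) = 0.2991
R = 1 / (1 − 0.2991) = 1.427
Css,max = 29.9 × 1.427 = 42.66 ng/mL
Css,min = Css,max × e^(−kτ) = 42.66 × 0.2991 ≈ 12.8 ng/mL

12.8 ng/mL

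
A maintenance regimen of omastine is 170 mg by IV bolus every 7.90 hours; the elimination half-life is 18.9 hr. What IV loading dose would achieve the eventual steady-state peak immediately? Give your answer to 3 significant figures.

k = ln 2 / 18.9 = 0.03667 hr⁻¹
Accumulation ratio R = 1 / (1 − e^(−kτ)) = 1 / (1 − e^(−0.03667×7.90)) = 1 / (1 − 0.7485) = 3.976
Loading dose = maintenance dose × R = 170 × 3.976 ≈ 676 mg

676 mg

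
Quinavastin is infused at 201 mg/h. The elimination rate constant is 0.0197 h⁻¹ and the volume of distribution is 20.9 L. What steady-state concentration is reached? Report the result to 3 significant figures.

CL = k · V = 0.0197 × 20.9 = 0.4117 L/h
Css = rate / CL = 201 / 0.4117 ≈ 488 µg/mL

488 µg/mL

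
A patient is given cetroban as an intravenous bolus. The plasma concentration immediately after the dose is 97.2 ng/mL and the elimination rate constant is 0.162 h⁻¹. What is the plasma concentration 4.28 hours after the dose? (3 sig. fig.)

48.6 ng/mL

C(t) = C₀ e^(−kt) = 97.2 × e^(−0.1620 × 4.28) = 97.2 × e^(−0.6934) = 97.2 × 0.4999 ≈ 48.6 ng/mL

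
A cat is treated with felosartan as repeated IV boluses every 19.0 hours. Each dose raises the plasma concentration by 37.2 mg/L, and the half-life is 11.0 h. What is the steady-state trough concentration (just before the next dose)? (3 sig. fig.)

16.1 mg/L

k = ln 2 / 11.0 = 0.06301 h⁻¹
Fraction remaining after one interval: e^(−kτ) = e^(−0.06301 × 19.0) = 0.3020
R = 1 / (1 − 0.3020) = 1.433
Css,max = 37.2 × 1.433 = 53.30 mg/L
Css,min = Css,max × e^(−kτ) = 53.30 × 0.3020 ≈ 16.1 mg/L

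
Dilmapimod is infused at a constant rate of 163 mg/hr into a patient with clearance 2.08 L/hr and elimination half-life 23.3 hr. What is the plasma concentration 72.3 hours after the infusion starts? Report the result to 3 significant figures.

Css = rate / CL = 163 / 2.08 = 78.37 mg/L
k = ln 2 / 23.3 = 0.02975 hr⁻¹
C(t) = Css (1 − e^(−kt)) = 78.37 × (1 − e^(−2.151)) = 78.37 × 0.8836 ≈ 69.2 mg/L

69.2 mg/L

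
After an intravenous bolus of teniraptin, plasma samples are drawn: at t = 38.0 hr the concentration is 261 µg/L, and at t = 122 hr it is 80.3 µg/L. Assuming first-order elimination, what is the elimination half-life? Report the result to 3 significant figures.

49.4 hours

k = ln(C₁/C₂) / (t₂ − t₁) = ln(261/80.3) / (122 − 38.0)
  = 1.179 / 84.00 = 0.01403 hr⁻¹
t½ = ln 2 / k = ln 2 / 0.01403 ≈ 49.4 hours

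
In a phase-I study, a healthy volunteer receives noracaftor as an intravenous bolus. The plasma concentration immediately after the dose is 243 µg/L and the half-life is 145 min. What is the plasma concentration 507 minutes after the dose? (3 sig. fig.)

21.5 µg/L

k = ln 2 / 145 = 0.004780 min⁻¹
C(t) = C₀ e^(−kt) = 243 × e^(−0.004780 × 507) = 243 × e^(−2.424) = 243 × 0.08860 ≈ 21.5 µg/L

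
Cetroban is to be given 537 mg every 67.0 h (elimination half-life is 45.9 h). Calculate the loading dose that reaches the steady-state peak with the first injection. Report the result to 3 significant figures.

844 mg

k = ln 2 / 45.9 = 0.01510 h⁻¹
Accumulation ratio R = 1 / (1 − e^(−kτ)) = 1 / (1 − e^(−0.01510×67.0)) = 1 / (1 − 0.3636) = 1.571
Loading dose = maintenance dose × R = 537 × 1.571 ≈ 844 mg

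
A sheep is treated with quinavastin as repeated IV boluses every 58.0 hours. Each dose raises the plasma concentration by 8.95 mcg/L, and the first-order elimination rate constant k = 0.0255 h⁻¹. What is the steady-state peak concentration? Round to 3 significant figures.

11.6 mcg/L

Fraction remaining after one interval: e^(−kτ) = e^(−0.02550 × 58.0) = 0.2279
R = 1 / (1 − 0.2279) = 1.295
Css,max = 8.95 × 1.295 ≈ 11.6 mcg/L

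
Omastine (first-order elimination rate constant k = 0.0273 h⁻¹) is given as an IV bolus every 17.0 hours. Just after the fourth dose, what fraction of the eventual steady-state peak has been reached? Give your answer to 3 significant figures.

f_n = 1 − e^(−nkτ) = 1 − e^(−4 × 0.02730 × 17.0) = 1 − e^(−1.856) = 1 − 0.1562 ≈ 0.844

0.844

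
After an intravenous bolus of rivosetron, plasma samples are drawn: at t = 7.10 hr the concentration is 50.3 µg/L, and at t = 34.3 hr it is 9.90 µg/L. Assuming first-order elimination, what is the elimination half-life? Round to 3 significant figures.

11.6 hours

k = ln(C₁/C₂) / (t₂ − t₁) = ln(50.3/9.90) / (34.3 − 7.10)
  = 1.625 / 27.20 = 0.05976 hr⁻¹
t½ = ln 2 / k = ln 2 / 0.05976 ≈ 11.6 hours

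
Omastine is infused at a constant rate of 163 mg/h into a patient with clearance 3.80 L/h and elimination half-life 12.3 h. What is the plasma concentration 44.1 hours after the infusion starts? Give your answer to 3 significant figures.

Css = rate / CL = 163 / 3.80 = 42.89 µg/mL
k = ln 2 / 12.3 = 0.05635 h⁻¹
C(t) = Css (1 − e^(−kt)) = 42.89 × (1 − e^(−2.485)) = 42.89 × 0.9167 ≈ 39.3 µg/mL

39.3 µg/mL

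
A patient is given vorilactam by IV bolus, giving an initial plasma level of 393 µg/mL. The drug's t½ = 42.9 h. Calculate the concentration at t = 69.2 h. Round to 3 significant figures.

k = ln 2 / 42.9 = 0.01616 h⁻¹
C(t) = C₀ e^(−kt) = 393 × e^(−0.01616 × 69.2) = 393 × e^(−1.118) = 393 × 0.3269 ≈ 128 µg/mL

128 µg/mL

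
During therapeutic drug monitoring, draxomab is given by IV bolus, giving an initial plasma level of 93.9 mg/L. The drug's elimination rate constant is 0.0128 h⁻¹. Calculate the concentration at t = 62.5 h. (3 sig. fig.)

42.2 mg/L

C(t) = C₀ e^(−kt) = 93.9 × e^(−0.01280 × 62.5) = 93.9 × e^(−0.8000) = 93.9 × 0.4493 ≈ 42.2 mg/L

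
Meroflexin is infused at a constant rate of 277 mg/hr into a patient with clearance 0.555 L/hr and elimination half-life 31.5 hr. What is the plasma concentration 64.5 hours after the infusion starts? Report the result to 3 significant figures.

Css = rate / CL = 277 / 0.555 = 499.1 mg/L
k = ln 2 / 31.5 = 0.02200 hr⁻¹
C(t) = Css (1 − e^(−kt)) = 499.1 × (1 − e^(−1.419)) = 499.1 × 0.7581 ≈ 378 mg/L

378 mg/L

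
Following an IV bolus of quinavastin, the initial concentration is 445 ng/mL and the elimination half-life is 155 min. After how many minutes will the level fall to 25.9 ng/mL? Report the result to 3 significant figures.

k = ln 2 / 155 = 0.004472 min⁻¹
C(t) = C₀ e^(−kt)  ⇒  t = ln(C₀/C) / k
t = ln(445/25.9) / 0.004472 = 2.844 / 0.004472 ≈ 636 minutes

636 minutes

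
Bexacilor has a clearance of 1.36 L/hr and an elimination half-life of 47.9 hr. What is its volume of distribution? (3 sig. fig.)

94.0 L

k = ln 2 / t½ = ln 2 / 47.9 = 0.01447 hr⁻¹
V = CL / k = 1.36 / 0.01447 ≈ 94.0 L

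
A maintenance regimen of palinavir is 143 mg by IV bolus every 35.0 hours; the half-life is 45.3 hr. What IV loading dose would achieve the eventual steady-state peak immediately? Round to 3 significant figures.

345 mg

k = ln 2 / 45.3 = 0.01530 hr⁻¹
Accumulation ratio R = 1 / (1 − e^(−kτ)) = 1 / (1 − e^(−0.01530×35.0)) = 1 / (1 − 0.5854) = 2.412
Loading dose = maintenance dose × R = 143 × 2.412 ≈ 345 mg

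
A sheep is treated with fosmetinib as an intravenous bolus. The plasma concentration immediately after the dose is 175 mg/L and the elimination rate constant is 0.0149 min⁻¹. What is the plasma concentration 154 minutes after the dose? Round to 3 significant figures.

17.6 mg/L

C(t) = C₀ e^(−kt) = 175 × e^(−0.01490 × 154) = 175 × e^(−2.295) = 175 × 0.1008 ≈ 17.6 mg/L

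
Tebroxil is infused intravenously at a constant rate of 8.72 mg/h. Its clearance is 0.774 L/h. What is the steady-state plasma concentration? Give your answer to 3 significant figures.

11.3 mg/L

Css = infusion rate / CL = 8.72 / 0.774 ≈ 11.3 mg/L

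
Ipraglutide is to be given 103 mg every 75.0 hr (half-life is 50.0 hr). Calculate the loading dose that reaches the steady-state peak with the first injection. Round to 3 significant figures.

k = ln 2 / 50.0 = 0.01386 hr⁻¹
Accumulation ratio R = 1 / (1 − e^(−kτ)) = 1 / (1 − e^(−0.01386×75.0)) = 1 / (1 − 0.3536) = 1.547
Loading dose = maintenance dose × R = 103 × 1.547 ≈ 159 mg

159 mg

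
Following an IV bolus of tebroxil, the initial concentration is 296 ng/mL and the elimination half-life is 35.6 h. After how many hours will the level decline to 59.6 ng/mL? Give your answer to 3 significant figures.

82.3 hours

k = ln 2 / 35.6 = 0.01947 h⁻¹
C(t) = C₀ e^(−kt)  ⇒  t = ln(C₀/C) / k
t = ln(296/59.6) / 0.01947 = 1.603 / 0.01947 ≈ 82.3 hours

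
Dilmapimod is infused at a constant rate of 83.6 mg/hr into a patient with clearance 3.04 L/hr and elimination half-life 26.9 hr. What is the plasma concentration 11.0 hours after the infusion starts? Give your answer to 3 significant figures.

Css = rate / CL = 83.6 / 3.04 = 27.50 mg/L
k = ln 2 / 26.9 = 0.02577 hr⁻¹
C(t) = Css (1 − e^(−kt)) = 27.50 × (1 − e^(−0.2834)) = 27.50 × 0.2468 ≈ 6.79 mg/L

6.79 mg/L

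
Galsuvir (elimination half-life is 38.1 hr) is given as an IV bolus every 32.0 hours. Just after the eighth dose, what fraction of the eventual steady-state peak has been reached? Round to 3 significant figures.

0.991

k = ln 2 / 38.1 = 0.01819 hr⁻¹
f_n = 1 − e^(−nkτ) = 1 − e^(−8 × 0.01819 × 32.0) = 1 − e^(−4.657) = 1 − 0.009491 ≈ 0.991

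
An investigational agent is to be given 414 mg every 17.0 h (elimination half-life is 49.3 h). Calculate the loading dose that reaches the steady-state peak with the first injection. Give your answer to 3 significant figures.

1950 mg

k = ln 2 / 49.3 = 0.01406 h⁻¹
Accumulation ratio R = 1 / (1 − e^(−kτ)) = 1 / (1 − e^(−0.01406×17.0)) = 1 / (1 − 0.7874) = 4.704
Loading dose = maintenance dose × R = 414 × 4.704 ≈ 1950 mg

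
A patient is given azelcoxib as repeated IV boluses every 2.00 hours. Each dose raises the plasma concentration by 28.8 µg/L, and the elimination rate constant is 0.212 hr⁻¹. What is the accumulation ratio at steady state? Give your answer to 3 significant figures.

2.89

Fraction remaining after one interval: e^(−kτ) = e^(−0.2120 × 2.00) = 0.6544
R = 1 / (1 − 0.6544) = 1 / 0.3456 ≈ 2.89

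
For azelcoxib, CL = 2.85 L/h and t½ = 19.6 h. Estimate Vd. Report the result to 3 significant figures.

k = ln 2 / t½ = ln 2 / 19.6 = 0.03536 h⁻¹
V = CL / k = 2.85 / 0.03536 ≈ 80.6 L

80.6 L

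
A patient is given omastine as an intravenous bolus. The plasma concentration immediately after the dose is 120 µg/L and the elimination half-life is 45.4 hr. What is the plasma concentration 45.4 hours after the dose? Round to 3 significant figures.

60.0 µg/L

k = ln 2 / 45.4 = 0.01527 hr⁻¹
45.4 hr is 1.000 half-lives, so C = 120 × (1/2)^1.000 = 120 × 0.5000 ≈ 60.0 µg/L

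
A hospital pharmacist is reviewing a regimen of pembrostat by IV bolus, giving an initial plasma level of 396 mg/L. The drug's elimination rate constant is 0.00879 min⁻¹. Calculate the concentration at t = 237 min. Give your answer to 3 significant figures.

49.3 mg/L

C(t) = C₀ e^(−kt) = 396 × e^(−0.008790 × 237) = 396 × e^(−2.083) = 396 × 0.1245 ≈ 49.3 mg/L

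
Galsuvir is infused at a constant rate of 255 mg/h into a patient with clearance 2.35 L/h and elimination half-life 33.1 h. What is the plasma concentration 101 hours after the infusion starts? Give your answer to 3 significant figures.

95.4 µg/mL

Css = rate / CL = 255 / 2.35 = 108.5 µg/mL
k = ln 2 / 33.1 = 0.02094 h⁻¹
C(t) = Css (1 − e^(−kt)) = 108.5 × (1 − e^(−2.115)) = 108.5 × 0.8794 ≈ 95.4 µg/mL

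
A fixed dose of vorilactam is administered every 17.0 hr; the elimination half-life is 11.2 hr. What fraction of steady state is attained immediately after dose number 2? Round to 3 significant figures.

0.878

k = ln 2 / 11.2 = 0.06189 hr⁻¹
f_n = 1 − e^(−nkτ) = 1 − e^(−2 × 0.06189 × 17.0) = 1 − e^(−2.104) = 1 − 0.1219 ≈ 0.878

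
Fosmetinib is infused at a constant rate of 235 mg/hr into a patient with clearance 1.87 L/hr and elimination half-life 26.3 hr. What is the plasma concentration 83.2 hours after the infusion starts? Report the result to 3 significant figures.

112 µg/mL

Css = rate / CL = 235 / 1.87 = 125.7 µg/mL
k = ln 2 / 26.3 = 0.02636 hr⁻¹
C(t) = Css (1 − e^(−kt)) = 125.7 × (1 − e^(−2.193)) = 125.7 × 0.8884 ≈ 112 µg/mL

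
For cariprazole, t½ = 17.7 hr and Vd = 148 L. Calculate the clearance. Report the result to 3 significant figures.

5.80 L/hr

k = ln 2 / t½ = ln 2 / 17.7 = 0.03916 hr⁻¹
CL = k · V = 0.03916 × 148 ≈ 5.80 L/hr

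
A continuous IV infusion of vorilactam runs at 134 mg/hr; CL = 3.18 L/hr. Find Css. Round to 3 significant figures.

Css = infusion rate / CL = 134 / 3.18 ≈ 42.1 µg/mL

42.1 µg/mL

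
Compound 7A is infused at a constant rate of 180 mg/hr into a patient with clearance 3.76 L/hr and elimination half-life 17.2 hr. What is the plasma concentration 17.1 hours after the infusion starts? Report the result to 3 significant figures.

Css = rate / CL = 180 / 3.76 = 47.87 mg/L
k = ln 2 / 17.2 = 0.04030 hr⁻¹
C(t) = Css (1 − e^(−kt)) = 47.87 × (1 − e^(−0.6891)) = 47.87 × 0.4980 ≈ 23.8 mg/L

23.8 mg/L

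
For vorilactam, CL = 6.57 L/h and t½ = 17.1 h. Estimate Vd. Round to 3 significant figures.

k = ln 2 / t½ = ln 2 / 17.1 = 0.04053 h⁻¹
V = CL / k = 6.57 / 0.04053 ≈ 162 L

162 L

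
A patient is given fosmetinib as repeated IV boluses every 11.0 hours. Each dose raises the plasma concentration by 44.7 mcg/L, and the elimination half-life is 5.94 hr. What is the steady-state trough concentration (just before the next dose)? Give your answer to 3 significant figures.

k = ln 2 / 5.94 = 0.1167 hr⁻¹
Fraction remaining after one interval: e^(−kτ) = e^(−0.1167 × 11.0) = 0.2770
R = 1 / (1 − 0.2770) = 1.383
Css,max = 44.7 × 1.383 = 61.83 mcg/L
Css,min = Css,max × e^(−kτ) = 61.83 × 0.2770 ≈ 17.1 mcg/L

17.1 mcg/L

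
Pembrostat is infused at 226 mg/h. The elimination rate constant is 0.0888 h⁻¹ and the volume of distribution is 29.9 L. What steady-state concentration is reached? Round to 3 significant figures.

85.1 µg/mL

CL = k · V = 0.0888 × 29.9 = 2.655 L/h
Css = rate / CL = 226 / 2.655 ≈ 85.1 µg/mL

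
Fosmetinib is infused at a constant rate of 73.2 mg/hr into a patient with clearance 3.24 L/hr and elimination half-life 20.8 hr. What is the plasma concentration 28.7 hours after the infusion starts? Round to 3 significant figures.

13.9 µg/mL

Css = rate / CL = 73.2 / 3.24 = 22.59 µg/mL
k = ln 2 / 20.8 = 0.03332 hr⁻¹
C(t) = Css (1 − e^(−kt)) = 22.59 × (1 − e^(−0.9564)) = 22.59 × 0.6157 ≈ 13.9 µg/mL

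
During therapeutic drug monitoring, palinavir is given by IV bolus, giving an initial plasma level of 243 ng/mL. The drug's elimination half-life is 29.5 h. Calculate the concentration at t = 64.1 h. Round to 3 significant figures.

53.9 ng/mL

k = ln 2 / 29.5 = 0.02350 h⁻¹
C(t) = C₀ e^(−kt) = 243 × e^(−0.02350 × 64.1) = 243 × e^(−1.506) = 243 × 0.2218 ≈ 53.9 ng/mL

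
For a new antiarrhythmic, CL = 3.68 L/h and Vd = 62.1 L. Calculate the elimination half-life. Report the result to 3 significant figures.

k = CL / V = 3.68 / 62.1 = 0.05926 h⁻¹
t½ = ln 2 / k = ln 2 / 0.05926 ≈ 11.7 hours

11.7 hours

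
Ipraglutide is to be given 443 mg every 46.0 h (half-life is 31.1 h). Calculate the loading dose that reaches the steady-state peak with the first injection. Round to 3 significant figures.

k = ln 2 / 31.1 = 0.02229 h⁻¹
Accumulation ratio R = 1 / (1 − e^(−kτ)) = 1 / (1 − e^(−0.02229×46.0)) = 1 / (1 − 0.3587) = 1.559
Loading dose = maintenance dose × R = 443 × 1.559 ≈ 691 mg

691 mg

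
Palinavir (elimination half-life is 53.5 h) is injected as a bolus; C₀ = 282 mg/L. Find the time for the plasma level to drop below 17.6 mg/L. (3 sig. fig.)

k = ln 2 / 53.5 = 0.01296 h⁻¹
C(t) = C₀ e^(−kt)  ⇒  t = ln(C₀/C) / k
t = ln(282/17.6) / 0.01296 = 2.774 / 0.01296 ≈ 214 hours

214 hours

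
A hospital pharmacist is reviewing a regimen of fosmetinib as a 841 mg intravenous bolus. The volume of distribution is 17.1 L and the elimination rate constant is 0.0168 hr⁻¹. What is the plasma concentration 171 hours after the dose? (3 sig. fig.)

2.78 mg/L

C₀ = dose / V = 841 / 17.1 = 49.18 mg/L
C(t) = C₀ e^(−kt) = 49.18 × e^(−0.01680 × 171) = 49.18 × e^(−2.873) = 49.18 × 0.05654 ≈ 2.78 mg/L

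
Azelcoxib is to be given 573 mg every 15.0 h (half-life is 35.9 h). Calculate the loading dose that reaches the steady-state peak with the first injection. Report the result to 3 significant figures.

2280 mg

k = ln 2 / 35.9 = 0.01931 h⁻¹
Accumulation ratio R = 1 / (1 − e^(−kτ)) = 1 / (1 − e^(−0.01931×15.0)) = 1 / (1 − 0.7486) = 3.977
Loading dose = maintenance dose × R = 573 × 3.977 ≈ 2280 mg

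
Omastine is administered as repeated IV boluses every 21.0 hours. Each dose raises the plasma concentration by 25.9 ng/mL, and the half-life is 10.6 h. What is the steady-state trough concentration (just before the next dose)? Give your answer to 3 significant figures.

k = ln 2 / 10.6 = 0.06539 h⁻¹
Fraction remaining after one interval: e^(−kτ) = e^(−0.06539 × 21.0) = 0.2533
R = 1 / (1 − 0.2533) = 1.339
Css,max = 25.9 × 1.339 = 34.69 ng/mL
Css,min = Css,max × e^(−kτ) = 34.69 × 0.2533 ≈ 8.79 ng/mL

8.79 ng/mL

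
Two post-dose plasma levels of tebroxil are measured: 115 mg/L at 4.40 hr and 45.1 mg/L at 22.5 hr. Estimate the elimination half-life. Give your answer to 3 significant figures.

13.4 hours

k = ln(C₁/C₂) / (t₂ − t₁) = ln(115/45.1) / (22.5 − 4.40)
  = 0.9360 / 18.10 = 0.05172 hr⁻¹
t½ = ln 2 / k = ln 2 / 0.05172 ≈ 13.4 hours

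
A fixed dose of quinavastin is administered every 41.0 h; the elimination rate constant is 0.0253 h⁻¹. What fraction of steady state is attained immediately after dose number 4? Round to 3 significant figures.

0.984

f_n = 1 − e^(−nkτ) = 1 − e^(−4 × 0.02530 × 41.0) = 1 − e^(−4.149) = 1 − 0.01578 ≈ 0.984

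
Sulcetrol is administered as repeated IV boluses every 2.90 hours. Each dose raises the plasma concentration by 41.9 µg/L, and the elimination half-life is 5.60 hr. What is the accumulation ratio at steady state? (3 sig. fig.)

3.32

k = ln 2 / 5.60 = 0.1238 hr⁻¹
Fraction remaining after one interval: e^(−kτ) = e^(−0.1238 × 2.90) = 0.6984
R = 1 / (1 − 0.6984) = 1 / 0.3016 ≈ 3.32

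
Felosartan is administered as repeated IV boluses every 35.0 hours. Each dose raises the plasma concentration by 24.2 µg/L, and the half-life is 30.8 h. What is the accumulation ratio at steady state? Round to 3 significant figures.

k = ln 2 / 30.8 = 0.02250 h⁻¹
Fraction remaining after one interval: e^(−kτ) = e^(−0.02250 × 35.0) = 0.4549
R = 1 / (1 − 0.4549) = 1 / 0.5451 ≈ 1.83

1.83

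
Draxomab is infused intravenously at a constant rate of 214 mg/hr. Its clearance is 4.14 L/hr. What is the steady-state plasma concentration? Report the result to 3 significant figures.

Css = infusion rate / CL = 214 / 4.14 ≈ 51.7 µg/mL

51.7 µg/mL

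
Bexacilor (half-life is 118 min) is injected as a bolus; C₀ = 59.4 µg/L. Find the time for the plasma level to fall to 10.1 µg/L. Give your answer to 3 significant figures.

k = ln 2 / 118 = 0.005874 min⁻¹
C(t) = C₀ e^(−kt)  ⇒  t = ln(C₀/C) / k
t = ln(59.4/10.1) / 0.005874 = 1.772 / 0.005874 ≈ 302 minutes

302 minutes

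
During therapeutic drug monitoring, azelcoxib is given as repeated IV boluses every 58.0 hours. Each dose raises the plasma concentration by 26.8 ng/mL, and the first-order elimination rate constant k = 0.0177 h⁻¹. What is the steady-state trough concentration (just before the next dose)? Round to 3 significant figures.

15.0 ng/mL

Fraction remaining after one interval: e^(−kτ) = e^(−0.01770 × 58.0) = 0.3582
R = 1 / (1 − 0.3582) = 1.558
Css,max = 26.8 × 1.558 = 41.76 ng/mL
Css,min = Css,max × e^(−kτ) = 41.76 × 0.3582 ≈ 15.0 ng/mL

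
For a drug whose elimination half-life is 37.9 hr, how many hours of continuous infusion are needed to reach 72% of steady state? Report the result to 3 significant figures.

k = ln 2 / 37.9 = 0.01829 hr⁻¹
f = 1 − e^(−kt)  ⇒  t = −ln(1 − f) / k
t = −ln(1 − 0.72) / 0.01829 = 1.273 / 0.01829 ≈ 69.6 hours

69.6 hours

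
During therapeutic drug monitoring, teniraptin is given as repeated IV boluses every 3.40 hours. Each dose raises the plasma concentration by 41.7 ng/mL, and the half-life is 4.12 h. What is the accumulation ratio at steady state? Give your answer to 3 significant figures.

2.30

k = ln 2 / 4.12 = 0.1682 h⁻¹
Fraction remaining after one interval: e^(−kτ) = e^(−0.1682 × 3.40) = 0.5644
R = 1 / (1 − 0.5644) = 1 / 0.4356 ≈ 2.30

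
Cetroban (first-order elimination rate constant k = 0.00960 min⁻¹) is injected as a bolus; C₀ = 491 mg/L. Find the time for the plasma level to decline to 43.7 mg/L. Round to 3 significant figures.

252 minutes

C(t) = C₀ e^(−kt)  ⇒  t = ln(C₀/C) / k
t = ln(491/43.7) / 0.009600 = 2.419 / 0.009600 ≈ 252 minutes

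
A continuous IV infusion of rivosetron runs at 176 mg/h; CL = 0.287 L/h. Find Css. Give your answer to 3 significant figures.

Css = infusion rate / CL = 176 / 0.287 ≈ 613 mg/L

613 mg/L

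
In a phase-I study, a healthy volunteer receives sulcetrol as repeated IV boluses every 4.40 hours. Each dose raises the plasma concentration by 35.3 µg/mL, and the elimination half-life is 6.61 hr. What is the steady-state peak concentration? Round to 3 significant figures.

k = ln 2 / 6.61 = 0.1049 hr⁻¹
Fraction remaining after one interval: e^(−kτ) = e^(−0.1049 × 4.40) = 0.6304
R = 1 / (1 − 0.6304) = 2.706
Css,max = 35.3 × 2.706 ≈ 95.5 µg/mL

95.5 µg/mL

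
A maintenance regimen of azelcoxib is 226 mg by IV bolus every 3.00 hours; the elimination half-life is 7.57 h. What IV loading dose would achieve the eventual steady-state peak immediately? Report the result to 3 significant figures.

941 mg

k = ln 2 / 7.57 = 0.09157 h⁻¹
Accumulation ratio R = 1 / (1 − e^(−kτ)) = 1 / (1 − e^(−0.09157×3.00)) = 1 / (1 − 0.7598) = 4.163
Loading dose = maintenance dose × R = 226 × 4.163 ≈ 941 mg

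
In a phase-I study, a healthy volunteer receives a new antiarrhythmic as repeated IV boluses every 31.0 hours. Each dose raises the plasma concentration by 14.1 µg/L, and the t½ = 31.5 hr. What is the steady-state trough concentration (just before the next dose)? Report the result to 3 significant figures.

k = ln 2 / 31.5 = 0.02200 hr⁻¹
Fraction remaining after one interval: e^(−kτ) = e^(−0.02200 × 31.0) = 0.5055
R = 1 / (1 − 0.5055) = 2.022
Css,max = 14.1 × 2.022 = 28.52 µg/L
Css,min = Css,max × e^(−kτ) = 28.52 × 0.5055 ≈ 14.4 µg/L

14.4 µg/L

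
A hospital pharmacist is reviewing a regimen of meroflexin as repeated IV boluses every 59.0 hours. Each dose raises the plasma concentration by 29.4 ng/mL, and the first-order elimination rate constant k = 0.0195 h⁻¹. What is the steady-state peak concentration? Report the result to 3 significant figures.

Fraction remaining after one interval: e^(−kτ) = e^(−0.01950 × 59.0) = 0.3165
R = 1 / (1 − 0.3165) = 1.463
Css,max = 29.4 × 1.463 ≈ 43.0 ng/mL

43.0 ng/mL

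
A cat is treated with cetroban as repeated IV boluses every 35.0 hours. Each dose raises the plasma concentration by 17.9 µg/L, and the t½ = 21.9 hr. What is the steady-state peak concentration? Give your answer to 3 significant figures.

26.7 µg/L

k = ln 2 / 21.9 = 0.03165 hr⁻¹
Fraction remaining after one interval: e^(−kτ) = e^(−0.03165 × 35.0) = 0.3303
R = 1 / (1 − 0.3303) = 1.493
Css,max = 17.9 × 1.493 ≈ 26.7 µg/L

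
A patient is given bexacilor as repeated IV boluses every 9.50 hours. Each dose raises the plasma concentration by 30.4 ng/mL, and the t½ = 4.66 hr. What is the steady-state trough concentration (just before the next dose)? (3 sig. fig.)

k = ln 2 / 4.66 = 0.1487 hr⁻¹
Fraction remaining after one interval: e^(−kτ) = e^(−0.1487 × 9.50) = 0.2434
R = 1 / (1 − 0.2434) = 1.322
Css,max = 30.4 × 1.322 = 40.18 ng/mL
Css,min = Css,max × e^(−kτ) = 40.18 × 0.2434 ≈ 9.78 ng/mL

9.78 ng/mL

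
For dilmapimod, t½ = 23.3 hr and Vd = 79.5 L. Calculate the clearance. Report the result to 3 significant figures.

k = ln 2 / t½ = ln 2 / 23.3 = 0.02975 hr⁻¹
CL = k · V = 0.02975 × 79.5 ≈ 2.37 L/hr

2.37 L/hr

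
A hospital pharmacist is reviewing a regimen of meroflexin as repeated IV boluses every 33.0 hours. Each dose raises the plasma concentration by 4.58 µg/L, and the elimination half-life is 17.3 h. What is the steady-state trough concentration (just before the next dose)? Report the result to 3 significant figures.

k = ln 2 / 17.3 = 0.04007 h⁻¹
Fraction remaining after one interval: e^(−kτ) = e^(−0.04007 × 33.0) = 0.2666
R = 1 / (1 − 0.2666) = 1.363
Css,max = 4.58 × 1.363 = 6.244 µg/L
Css,min = Css,max × e^(−kτ) = 6.244 × 0.2666 ≈ 1.66 µg/L

1.66 µg/L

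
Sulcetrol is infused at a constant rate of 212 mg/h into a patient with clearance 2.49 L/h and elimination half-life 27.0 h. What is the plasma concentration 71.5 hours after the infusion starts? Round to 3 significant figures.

71.6 µg/mL

Css = rate / CL = 212 / 2.49 = 85.14 µg/mL
k = ln 2 / 27.0 = 0.02567 h⁻¹
C(t) = Css (1 − e^(−kt)) = 85.14 × (1 − e^(−1.836)) = 85.14 × 0.8405 ≈ 71.6 µg/mL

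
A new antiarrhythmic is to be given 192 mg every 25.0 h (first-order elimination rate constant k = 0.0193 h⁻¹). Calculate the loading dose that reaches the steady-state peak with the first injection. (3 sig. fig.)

502 mg

Accumulation ratio R = 1 / (1 − e^(−kτ)) = 1 / (1 − e^(−0.01930×25.0)) = 1 / (1 − 0.6172) = 2.613
Loading dose = maintenance dose × R = 192 × 2.613 ≈ 502 mg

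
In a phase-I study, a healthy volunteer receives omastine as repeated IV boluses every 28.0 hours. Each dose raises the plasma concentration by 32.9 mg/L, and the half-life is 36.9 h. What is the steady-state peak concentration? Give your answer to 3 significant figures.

k = ln 2 / 36.9 = 0.01878 h⁻¹
Fraction remaining after one interval: e^(−kτ) = e^(−0.01878 × 28.0) = 0.5910
R = 1 / (1 − 0.5910) = 2.445
Css,max = 32.9 × 2.445 ≈ 80.4 mg/L

80.4 mg/L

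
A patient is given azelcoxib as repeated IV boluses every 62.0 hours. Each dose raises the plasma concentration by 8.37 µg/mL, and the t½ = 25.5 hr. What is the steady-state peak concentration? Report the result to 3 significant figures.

10.3 µg/mL

k = ln 2 / 25.5 = 0.02718 hr⁻¹
Fraction remaining after one interval: e^(−kτ) = e^(−0.02718 × 62.0) = 0.1854
R = 1 / (1 − 0.1854) = 1.228
Css,max = 8.37 × 1.228 ≈ 10.3 µg/mL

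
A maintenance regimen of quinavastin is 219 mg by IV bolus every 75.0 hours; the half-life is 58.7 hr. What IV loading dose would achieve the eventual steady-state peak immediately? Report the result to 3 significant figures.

373 mg

k = ln 2 / 58.7 = 0.01181 hr⁻¹
Accumulation ratio R = 1 / (1 − e^(−kτ)) = 1 / (1 − e^(−0.01181×75.0)) = 1 / (1 − 0.4125) = 1.702
Loading dose = maintenance dose × R = 219 × 1.702 ≈ 373 mg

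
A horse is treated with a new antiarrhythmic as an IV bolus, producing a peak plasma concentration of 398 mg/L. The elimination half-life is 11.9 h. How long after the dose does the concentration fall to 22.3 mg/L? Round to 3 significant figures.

49.5 hours

k = ln 2 / 11.9 = 0.05825 h⁻¹
C(t) = C₀ e^(−kt)  ⇒  t = ln(C₀/C) / k
t = ln(398/22.3) / 0.05825 = 2.882 / 0.05825 ≈ 49.5 hours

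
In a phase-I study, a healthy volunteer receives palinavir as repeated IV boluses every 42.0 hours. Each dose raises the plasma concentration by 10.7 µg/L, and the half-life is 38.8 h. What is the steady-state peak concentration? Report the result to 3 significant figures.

20.3 µg/L

k = ln 2 / 38.8 = 0.01786 h⁻¹
Fraction remaining after one interval: e^(−kτ) = e^(−0.01786 × 42.0) = 0.4722
R = 1 / (1 − 0.4722) = 1.895
Css,max = 10.7 × 1.895 ≈ 20.3 µg/L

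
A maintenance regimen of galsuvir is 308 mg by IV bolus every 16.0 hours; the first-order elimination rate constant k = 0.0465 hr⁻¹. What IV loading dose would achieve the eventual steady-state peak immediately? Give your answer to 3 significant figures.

Accumulation ratio R = 1 / (1 − e^(−kτ)) = 1 / (1 − e^(−0.04650×16.0)) = 1 / (1 − 0.4752) = 1.906
Loading dose = maintenance dose × R = 308 × 1.906 ≈ 587 mg

587 mg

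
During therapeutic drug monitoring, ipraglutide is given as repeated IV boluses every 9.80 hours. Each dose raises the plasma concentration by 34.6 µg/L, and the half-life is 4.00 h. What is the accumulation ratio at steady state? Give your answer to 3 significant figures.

k = ln 2 / 4.00 = 0.1733 h⁻¹
Fraction remaining after one interval: e^(−kτ) = e^(−0.1733 × 9.80) = 0.1830
R = 1 / (1 − 0.1830) = 1 / 0.8170 ≈ 1.22

1.22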